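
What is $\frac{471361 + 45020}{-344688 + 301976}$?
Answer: $- \frac{516381}{42712} \approx -12.09$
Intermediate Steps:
$\frac{471361 + 45020}{-344688 + 301976} = \frac{516381}{-42712} = 516381 \left(- \frac{1}{42712}\right) = - \frac{516381}{42712}$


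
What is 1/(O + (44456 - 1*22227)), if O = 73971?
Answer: 1/96200 ≈ 1.0395e-5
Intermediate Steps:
1/(O + (44456 - 1*22227)) = 1/(73971 + (44456 - 1*22227)) = 1/(73971 + (44456 - 22227)) = 1/(73971 + 22229) = 1/96200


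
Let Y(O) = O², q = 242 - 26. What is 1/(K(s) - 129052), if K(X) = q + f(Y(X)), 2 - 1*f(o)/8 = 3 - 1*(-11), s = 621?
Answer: -1/128932 ≈ -7.7560e-6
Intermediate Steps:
q = 216
f(o) = -96 (f(o) = 16 - 8*(3 - 1*(-11)) = 16 - 8*(3 + 11) = 16 - 8*14 = 16 - 112 = -96)
K(X) = 120 (K(X) = 216 - 96 = 120)
1/(K(s) - 129052) = 1/(120 - 129052) = 1/(-128932) = -1/128932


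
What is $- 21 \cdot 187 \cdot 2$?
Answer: $-7854$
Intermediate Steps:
$- 21 \cdot 187 \cdot 2 = \left(-21\right) 374 = -7854$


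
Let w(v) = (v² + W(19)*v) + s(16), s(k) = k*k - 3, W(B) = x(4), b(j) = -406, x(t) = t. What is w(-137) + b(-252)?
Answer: 18068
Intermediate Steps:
W(B) = 4
s(k) = -3 + k² (s(k) = k² - 3 = -3 + k²)
w(v) = 253 + v² + 4*v (w(v) = (v² + 4*v) + (-3 + 16²) = (v² + 4*v) + (-3 + 256) = (v² + 4*v) + 253 = 253 + v² + 4*v)
w(-137) + b(-252) = (253 + (-137)² + 4*(-137)) - 406 = (253 + 18769 - 548) - 406 = 18474 - 406 = 18068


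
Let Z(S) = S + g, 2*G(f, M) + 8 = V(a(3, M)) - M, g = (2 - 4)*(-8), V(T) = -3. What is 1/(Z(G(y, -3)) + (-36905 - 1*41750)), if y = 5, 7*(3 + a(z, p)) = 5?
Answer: -1/78643 ≈ -1.2716e-5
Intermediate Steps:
a(z, p) = -16/7 (a(z, p) = -3 + (⅐)*5 = -3 + 5/7 = -16/7)
g = 16 (g = -2*(-8) = 16)
G(f, M) = -11/2 - M/2 (G(f, M) = -4 + (-3 - M)/2 = -4 + (-3/2 - M/2) = -11/2 - M/2)
Z(S) = 16 + S (Z(S) = S + 16 = 16 + S)
1/(Z(G(y, -3)) + (-36905 - 1*41750)) = 1/((16 + (-11/2 - ½*(-3))) + (-36905 - 1*41750)) = 1/((16 + (-11/2 + 3/2)) + (-36905 - 41750)) = 1/((16 - 4) - 78655) = 1/(12 - 78655) = 1/(-78643) = -1/78643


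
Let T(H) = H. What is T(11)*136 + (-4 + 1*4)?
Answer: 1496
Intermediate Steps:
T(11)*136 + (-4 + 1*4) = 11*136 + (-4 + 1*4) = 1496 + (-4 + 4) = 1496 + 0 = 1496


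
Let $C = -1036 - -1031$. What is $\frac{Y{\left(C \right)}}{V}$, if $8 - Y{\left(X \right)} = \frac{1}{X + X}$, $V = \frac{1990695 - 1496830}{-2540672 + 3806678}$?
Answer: $\frac{51273243}{2469325} \approx 20.764$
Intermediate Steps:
$C = -5$ ($C = -1036 + 1031 = -5$)
$V = \frac{493865}{1266006} \approx 0.3901$
$Y{\left(X \right)} = 8 - \frac{1}{2 X}$ ($Y{\left(X \right)} = 8 - \frac{1}{X + X} = 8 - \frac{1}{2 X}$)
$\frac{Y{\left(C \right)}}{V} = \frac{8 - \frac{1}{2 \left(-5\right)}}{\frac{493865}{1266006}} = \left(8 - - \frac{1}{10}\right) \frac{1266006}{493865} = \left(8 + \frac{1}{10}\right) \frac{1266006}{493865} = \frac{81}{10} \cdot \frac{1266006}{493865} = \frac{51273243}{2469325}$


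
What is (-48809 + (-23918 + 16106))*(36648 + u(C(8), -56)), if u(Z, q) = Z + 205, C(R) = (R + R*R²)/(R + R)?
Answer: -4176987791/2 ≈ -2.0885e+9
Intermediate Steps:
C(R) = (R + R³)/(2*R) (C(R) = (R + R³)/((2*R)) = (R + R³)*(1/(2*R)) = (R + R³)/(2*R))
u(Z, q) = 205 + Z
(-48809 + (-23918 + 16106))*(36648 + u(C(8), -56)) = (-48809 + (-23918 + 16106))*(36648 + (205 + (½ + (½)*8²))) = (-48809 - 7812)*(36648 + (205 + (½ + (½)*64))) = -56621*(36648 + (205 + (½ + 32))) = -56621*(36648 + (205 + 65/2)) = -56621*(36648 + 475/2) = -56621*73771/2 = -4176987791/2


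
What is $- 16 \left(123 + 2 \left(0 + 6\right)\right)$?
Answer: $-2160$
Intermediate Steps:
$- 16 \left(123 + 2 \left(0 + 6\right)\right) = - 16 \left(123 + 2 \cdot 6\right) = - 16 \left(123 + 12\right) = \left(-16\right) 135 = -2160$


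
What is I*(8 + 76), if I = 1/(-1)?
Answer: -84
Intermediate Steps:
I = -1
I*(8 + 76) = -(8 + 76) = -1*84 = -84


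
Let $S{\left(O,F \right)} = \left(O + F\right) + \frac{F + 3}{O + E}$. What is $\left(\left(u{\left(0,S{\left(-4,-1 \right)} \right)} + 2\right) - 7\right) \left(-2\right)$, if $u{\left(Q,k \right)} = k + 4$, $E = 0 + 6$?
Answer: $10$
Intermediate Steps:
$E = 6$
$S{\left(O,F \right)} = F + O + \frac{3 + F}{6 + O}$ ($S{\left(O,F \right)} = \left(O + F\right) + \frac{F + 3}{O + 6} = \left(F + O\right) + \frac{3 + F}{6 + O} = F + O + \frac{3 + F}{6 + O}$)
$u{\left(Q,k \right)} = 4 + k$
$\left(\left(u{\left(0,S{\left(-4,-1 \right)} \right)} + 2\right) - 7\right) \left(-2\right) = \left(\left(\left(4 + \frac{3 + \left(-4\right)^{2} + 6 \left(-4\right) + 7 \left(-1\right) - -4}{6 - 4}\right) + 2\right) - 7\right) \left(-2\right) = \left(\left(\left(4 + \frac{3 + 16 - 24 - 7 + 4}{2}\right) + 2\right) - 7\right) \left(-2\right) = \left(\left(\left(4 + \frac{1}{2} \left(-8\right)\right) + 2\right) - 7\right) \left(-2\right) = \left(\left(\left(4 - 4\right) + 2\right) - 7\right) \left(-2\right) = \left(\left(0 + 2\right) - 7\right) \left(-2\right) = \left(2 - 7\right) \left(-2\right) = \left(-5\right) \left(-2\right) = 10$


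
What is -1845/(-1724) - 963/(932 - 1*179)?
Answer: -90309/432724 ≈ -0.20870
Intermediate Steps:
-1845/(-1724) - 963/(932 - 1*179) = -1845*(-1/1724) - 963/(932 - 179) = 1845/1724 - 963/753 = 1845/1724 - 963*1/753 = 1845/1724 - 321/251 = -90309/432724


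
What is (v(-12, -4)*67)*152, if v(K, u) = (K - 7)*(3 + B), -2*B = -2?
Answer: -773984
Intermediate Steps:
B = 1 (B = -½*(-2) = 1)
v(K, u) = -28 + 4*K (v(K, u) = (K - 7)*(3 + 1) = (-7 + K)*4 = -28 + 4*K)
(v(-12, -4)*67)*152 = ((-28 + 4*(-12))*67)*152 = ((-28 - 48)*67)*152 = -76*67*152 = -5092*152 = -773984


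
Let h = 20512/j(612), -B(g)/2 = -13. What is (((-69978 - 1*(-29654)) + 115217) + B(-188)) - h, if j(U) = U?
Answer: 11457479/153 ≈ 74886.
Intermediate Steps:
B(g) = 26 (B(g) = -2*(-13) = 26)
h = 5128/153 (h = 20512/612 = 20512*(1/612) = 5128/153 ≈ 33.516)
(((-69978 - 1*(-29654)) + 115217) + B(-188)) - h = (((-69978 - 1*(-29654)) + 115217) + 26) - 1*5128/153 = (((-69978 + 29654) + 115217) + 26) - 5128/153 = ((-40324 + 115217) + 26) - 5128/153 = (74893 + 26) - 5128/153 = 74919 - 5128/153 = 11457479/153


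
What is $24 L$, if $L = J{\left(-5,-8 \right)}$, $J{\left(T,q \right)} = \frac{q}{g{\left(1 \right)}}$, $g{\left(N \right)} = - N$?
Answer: $192$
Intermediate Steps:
$J{\left(T,q \right)} = - q$ ($J{\left(T,q \right)} = \frac{q}{\left(-1\right) 1} = \frac{q}{-1} = q \left(-1\right) = - q$)
$L = 8$ ($L = \left(-1\right) \left(-8\right) = 8$)
$24 L = 24 \cdot 8 = 192$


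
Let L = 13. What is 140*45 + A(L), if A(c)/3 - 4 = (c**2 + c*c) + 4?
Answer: 7338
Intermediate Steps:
A(c) = 24 + 6*c**2 (A(c) = 12 + 3*((c**2 + c*c) + 4) = 12 + 3*((c**2 + c**2) + 4) = 12 + 3*(2*c**2 + 4) = 12 + 3*(4 + 2*c**2) = 12 + (12 + 6*c**2) = 24 + 6*c**2)
140*45 + A(L) = 140*45 + (24 + 6*13**2) = 6300 + (24 + 6*169) = 6300 + (24 + 1014) = 6300 + 1038 = 7338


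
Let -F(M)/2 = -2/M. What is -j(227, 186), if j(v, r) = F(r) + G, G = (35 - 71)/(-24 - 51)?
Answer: -1166/2325 ≈ -0.50150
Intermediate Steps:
G = 12/25 (G = -36/(-75) = -36*(-1/75) = 12/25 ≈ 0.48000)
F(M) = 4/M (F(M) = -(-4)/M = 4/M)
j(v, r) = 12/25 + 4/r (j(v, r) = 4/r + 12/25 = 12/25 + 4/r)
-j(227, 186) = -(12/25 + 4/186) = -(12/25 + 4*(1/186)) = -(12/25 + 2/93) = -1*1166/2325 = -1166/2325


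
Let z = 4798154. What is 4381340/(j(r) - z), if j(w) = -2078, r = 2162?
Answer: -1095335/1200058 ≈ -0.91273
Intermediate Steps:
4381340/(j(r) - z) = 4381340/(-2078 - 1*4798154) = 4381340/(-2078 - 4798154) = 4381340/(-4800232) = 4381340*(-1/4800232) = -1095335/1200058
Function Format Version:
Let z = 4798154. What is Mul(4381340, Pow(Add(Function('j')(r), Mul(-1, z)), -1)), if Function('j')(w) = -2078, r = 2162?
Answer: Rational(-1095335, 1200058) ≈ -0.91273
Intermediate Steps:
Mul(4381340, Pow(Add(Function('j')(r), Mul(-1, z)), -1)) = Mul(4381340, Pow(Add(-2078, Mul(-1, 4798154)), -1)) = Mul(4381340, Pow(Add(-2078, -4798154), -1)) = Mul(4381340, Pow(-4800232, -1)) = Mul(4381340, Rational(-1, 4800232)) = Rational(-1095335, 1200058)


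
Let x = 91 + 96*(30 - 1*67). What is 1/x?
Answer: -1/3461 ≈ -0.00028893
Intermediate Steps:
x = -3461 (x = 91 + 96*(30 - 67) = 91 + 96*(-37) = 91 - 3552 = -3461)
1/x = 1/(-3461) = -1/3461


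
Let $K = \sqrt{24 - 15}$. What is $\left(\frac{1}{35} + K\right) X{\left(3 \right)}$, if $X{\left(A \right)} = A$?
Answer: $\frac{318}{35} \approx 9.0857$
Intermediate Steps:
$K = 3$ ($K = \sqrt{9} = 3$)
$\left(\frac{1}{35} + K\right) X{\left(3 \right)} = \left(\frac{1}{35} + 3\right) 3 = \frac{106}{35} \cdot 3 = \frac{318}{35}$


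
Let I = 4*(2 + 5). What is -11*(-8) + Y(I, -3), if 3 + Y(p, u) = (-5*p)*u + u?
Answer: 502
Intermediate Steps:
I = 28 (I = 4*7 = 28)
Y(p, u) = -3 + u - 5*p*u (Y(p, u) = -3 + ((-5*p)*u + u) = -3 + (-5*p*u + u) = -3 + (u - 5*p*u) = -3 + u - 5*p*u)
-11*(-8) + Y(I, -3) = -11*(-8) + (-3 - 3 - 5*28*(-3)) = 88 + (-3 - 3 + 420) = 88 + 414 = 502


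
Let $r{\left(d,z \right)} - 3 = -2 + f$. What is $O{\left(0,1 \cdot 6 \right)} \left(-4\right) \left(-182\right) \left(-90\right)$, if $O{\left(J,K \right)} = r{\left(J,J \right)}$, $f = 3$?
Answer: $-262080$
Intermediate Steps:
$r{\left(d,z \right)} = 4$ ($r{\left(d,z \right)} = 3 + \left(-2 + 3\right) = 3 + 1 = 4$)
$O{\left(J,K \right)} = 4$
$O{\left(0,1 \cdot 6 \right)} \left(-4\right) \left(-182\right) \left(-90\right) = 4 \left(-4\right) \left(-182\right) \left(-90\right) = \left(-16\right) \left(-182\right) \left(-90\right) = 2912 \left(-90\right) = -262080$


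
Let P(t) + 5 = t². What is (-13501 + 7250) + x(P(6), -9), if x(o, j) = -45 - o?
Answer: -6327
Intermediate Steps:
P(t) = -5 + t²
(-13501 + 7250) + x(P(6), -9) = (-13501 + 7250) + (-45 - (-5 + 6²)) = -6251 + (-45 - (-5 + 36)) = -6251 + (-45 - 1*31) = -6251 + (-45 - 31) = -6251 - 76 = -6327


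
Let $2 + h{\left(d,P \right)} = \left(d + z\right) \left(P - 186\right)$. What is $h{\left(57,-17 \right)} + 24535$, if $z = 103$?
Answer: $-7947$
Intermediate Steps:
$h{\left(d,P \right)} = -2 + \left(-186 + P\right) \left(103 + d\right)$ ($h{\left(d,P \right)} = -2 + \left(d + 103\right) \left(P - 186\right) = -2 + \left(103 + d\right) \left(-186 + P\right) = -2 + \left(-186 + P\right) \left(103 + d\right)$)
$h{\left(57,-17 \right)} + 24535 = \left(-19160 - 10602 + 103 \left(-17\right) - 969\right) + 24535 = \left(-19160 - 10602 - 1751 - 969\right) + 24535 = -32482 + 24535 = -7947$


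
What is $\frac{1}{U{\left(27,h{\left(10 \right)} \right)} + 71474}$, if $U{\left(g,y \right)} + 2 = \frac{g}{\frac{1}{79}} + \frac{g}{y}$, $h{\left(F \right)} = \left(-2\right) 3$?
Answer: $\frac{2}{147201} \approx 1.3587 \cdot 10^{-5}$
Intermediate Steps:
$h{\left(F \right)} = -6$
$U{\left(g,y \right)} = -2 + 79 g + \frac{g}{y}$ ($U{\left(g,y \right)} = -2 + \left(\frac{g}{\frac{1}{79}} + \frac{g}{y}\right) = -2 + \left(g \frac{1}{\frac{1}{79}} + \frac{g}{y}\right) = -2 + \left(g 79 + \frac{g}{y}\right) = -2 + \left(79 g + \frac{g}{y}\right) = -2 + 79 g + \frac{g}{y}$)
$\frac{1}{U{\left(27,h{\left(10 \right)} \right)} + 71474} = \frac{1}{\left(-2 + 79 \cdot 27 + \frac{27}{-6}\right) + 71474} = \frac{1}{\left(-2 + 2133 + 27 \left(- \frac{1}{6}\right)\right) + 71474} = \frac{1}{\left(-2 + 2133 - \frac{9}{2}\right) + 71474} = \frac{1}{\frac{4253}{2} + 71474} = \frac{1}{\frac{147201}{2}} = \frac{2}{147201}$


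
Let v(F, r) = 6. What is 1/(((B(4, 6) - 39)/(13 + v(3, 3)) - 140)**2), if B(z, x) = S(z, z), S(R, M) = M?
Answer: 361/7263025 ≈ 4.9704e-5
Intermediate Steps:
B(z, x) = z
1/(((B(4, 6) - 39)/(13 + v(3, 3)) - 140)**2) = 1/(((4 - 39)/(13 + 6) - 140)**2) = 1/((-35/19 - 140)**2) = 1/((-2695/19)**2) = 1/(7263025/361) = 361/7263025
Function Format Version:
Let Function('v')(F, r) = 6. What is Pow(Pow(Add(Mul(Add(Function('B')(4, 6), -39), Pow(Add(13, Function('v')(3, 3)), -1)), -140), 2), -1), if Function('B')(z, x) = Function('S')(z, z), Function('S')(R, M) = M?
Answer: Rational(361, 7263025) ≈ 4.9704e-5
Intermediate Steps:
Function('B')(z, x) = z
Pow(Pow(Add(Mul(Add(Function('B')(4, 6), -39), Pow(Add(13, Function('v')(3, 3)), -1)), -140), 2), -1) = Pow(Pow(Add(Mul(Add(4, -39), Pow(Add(13, 6), -1)), -140), 2), -1) = Pow(Pow(Add(Mul(-35, Pow(19, -1)), -140), 2), -1) = Pow(Pow(Add(Mul(-35, Rational(1, 19)), -140), 2), -1) = Pow(Pow(Add(Rational(-35, 19), -140), 2), -1) = Pow(Pow(Rational(-2695, 19), 2), -1) = Pow(Rational(7263025, 361), -1) = Rational(361, 7263025)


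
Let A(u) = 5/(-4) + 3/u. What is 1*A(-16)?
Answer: -23/16 ≈ -1.4375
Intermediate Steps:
A(u) = -5/4 + 3/u (A(u) = 5*(-¼) + 3/u = -5/4 + 3/u)
1*A(-16) = 1*(-5/4 + 3/(-16)) = 1*(-5/4 + 3*(-1/16)) = 1*(-5/4 - 3/16) = 1*(-23/16) = -23/16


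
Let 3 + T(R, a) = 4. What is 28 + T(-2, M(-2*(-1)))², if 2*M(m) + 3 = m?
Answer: 29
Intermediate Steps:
M(m) = -3/2 + m/2
T(R, a) = 1 (T(R, a) = -3 + 4 = 1)
28 + T(-2, M(-2*(-1)))² = 28 + 1² = 28 + 1 = 29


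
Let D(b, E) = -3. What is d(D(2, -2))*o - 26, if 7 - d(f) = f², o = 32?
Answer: -90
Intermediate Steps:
d(f) = 7 - f²
d(D(2, -2))*o - 26 = (7 - 1*(-3)²)*32 - 26 = (7 - 1*9)*32 - 26 = (7 - 9)*32 - 26 = -2*32 - 26 = -64 - 26 = -90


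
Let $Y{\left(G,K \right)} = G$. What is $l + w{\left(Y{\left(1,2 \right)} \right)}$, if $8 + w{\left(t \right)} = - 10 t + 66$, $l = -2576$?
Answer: $-2528$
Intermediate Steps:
$w{\left(t \right)} = 58 - 10 t$ ($w{\left(t \right)} = -8 - \left(-66 + 10 t\right) = 58 - 10 t$)
$l + w{\left(Y{\left(1,2 \right)} \right)} = -2576 + \left(58 - 10\right) = -2576 + 48 = -2528$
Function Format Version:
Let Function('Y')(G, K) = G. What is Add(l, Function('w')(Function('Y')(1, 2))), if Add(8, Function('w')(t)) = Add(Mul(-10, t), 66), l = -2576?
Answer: -2528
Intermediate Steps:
Function('w')(t) = Add(58, Mul(-10, t)) (Function('w')(t) = Add(-8, Add(Mul(-10, t), 66)) = Add(-8, Add(66, Mul(-10, t))) = Add(58, Mul(-10, t)))
Add(l, Function('w')(Function('Y')(1, 2))) = Add(-2576, Add(58, Mul(-10, 1))) = Add(-2576, Add(58, -10)) = Add(-2576, 48) = -2528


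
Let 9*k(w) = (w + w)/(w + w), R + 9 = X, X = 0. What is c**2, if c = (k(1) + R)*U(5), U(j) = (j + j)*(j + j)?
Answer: 64000000/81 ≈ 7.9012e+5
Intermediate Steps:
R = -9 (R = -9 + 0 = -9)
U(j) = 4*j**2 (U(j) = (2*j)*(2*j) = 4*j**2)
k(w) = 1/9 (k(w) = ((w + w)/(w + w))/9 = ((2*w)/((2*w)))/9 = ((2*w)*(1/(2*w)))/9 = (1/9)*1 = 1/9)
c = -8000/9 (c = (1/9 - 9)*(4*5**2) = -320*25/9 = -80/9*100 = -8000/9 ≈ -888.89)
c**2 = (-8000/9)**2 = 64000000/81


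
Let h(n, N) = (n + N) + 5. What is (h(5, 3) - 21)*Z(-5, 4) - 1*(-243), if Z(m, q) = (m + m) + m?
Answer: 363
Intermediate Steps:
h(n, N) = 5 + N + n (h(n, N) = (N + n) + 5 = 5 + N + n)
Z(m, q) = 3*m (Z(m, q) = 2*m + m = 3*m)
(h(5, 3) - 21)*Z(-5, 4) - 1*(-243) = ((5 + 3 + 5) - 21)*(3*(-5)) - 1*(-243) = (13 - 21)*(-15) + 243 = -8*(-15) + 243 = 120 + 243 = 363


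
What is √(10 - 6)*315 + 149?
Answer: 779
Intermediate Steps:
√(10 - 6)*315 + 149 = √4*315 + 149 = 2*315 + 149 = 630 + 149 = 779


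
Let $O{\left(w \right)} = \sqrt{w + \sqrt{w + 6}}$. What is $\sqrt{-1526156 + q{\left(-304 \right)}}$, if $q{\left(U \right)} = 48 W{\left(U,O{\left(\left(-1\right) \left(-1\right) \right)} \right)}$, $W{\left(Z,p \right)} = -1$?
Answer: $2 i \sqrt{381551} \approx 1235.4 i$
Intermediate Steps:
$O{\left(w \right)} = \sqrt{w + \sqrt{6 + w}}$
$q{\left(U \right)} = -48$ ($q{\left(U \right)} = 48 \left(-1\right) = -48$)
$\sqrt{-1526156 + q{\left(-304 \right)}} = \sqrt{-1526156 - 48} = \sqrt{-1526204} = 2 i \sqrt{381551}$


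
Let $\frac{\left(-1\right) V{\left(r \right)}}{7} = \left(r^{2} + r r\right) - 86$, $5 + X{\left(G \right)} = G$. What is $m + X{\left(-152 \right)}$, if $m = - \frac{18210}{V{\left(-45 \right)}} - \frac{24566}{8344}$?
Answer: $- \frac{94081161}{590636} \approx -159.29$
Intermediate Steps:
$X{\left(G \right)} = -5 + G$
$V{\left(r \right)} = 602 - 14 r^{2}$ ($V{\left(r \right)} = - 7 \left(\left(r^{2} + r r\right) - 86\right) = - 7 \left(\left(r^{2} + r^{2}\right) - 86\right) = - 7 \left(2 r^{2} - 86\right) = - 7 \left(-86 + 2 r^{2}\right) = 602 - 14 r^{2}$)
$m = - \frac{1351309}{590636}$ ($m = - \frac{18210}{602 - 14 \left(-45\right)^{2}} - \frac{24566}{8344} = - \frac{18210}{602 - 28350} - \frac{12283}{4172} = - \frac{18210}{-27748} - \frac{12283}{4172} = \left(-18210\right) \left(- \frac{1}{27748}\right) - \frac{12283}{4172} = \frac{9105}{13874} - \frac{12283}{4172} = - \frac{1351309}{590636} \approx -2.2879$)
$m + X{\left(-152 \right)} = - \frac{1351309}{590636} - 157 = - \frac{94081161}{590636}$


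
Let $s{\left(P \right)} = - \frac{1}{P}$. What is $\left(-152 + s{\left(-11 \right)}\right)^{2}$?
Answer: $\frac{2792241}{121} \approx 23076.0$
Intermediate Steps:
$\left(-152 + s{\left(-11 \right)}\right)^{2} = \left(-152 - \frac{1}{-11}\right)^{2} = \left(-152 - - \frac{1}{11}\right)^{2} = \left(-152 + \frac{1}{11}\right)^{2} = \left(- \frac{1671}{11}\right)^{2} = \frac{2792241}{121}$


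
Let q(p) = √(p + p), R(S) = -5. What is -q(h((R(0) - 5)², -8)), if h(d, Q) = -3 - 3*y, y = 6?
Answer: -I*√42 ≈ -6.4807*I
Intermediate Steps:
h(d, Q) = -21 (h(d, Q) = -3 - 3*6 = -3 - 18 = -21)
q(p) = √2*√p (q(p) = √(2*p) = √2*√p)
-q(h((R(0) - 5)², -8)) = -√2*√(-21) = -√2*I*√21 = -I*√42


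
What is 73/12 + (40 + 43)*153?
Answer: 152461/12 ≈ 12705.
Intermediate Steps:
73/12 + (40 + 43)*153 = 73*(1/12) + 83*153 = 73/12 + 12699 = 152461/12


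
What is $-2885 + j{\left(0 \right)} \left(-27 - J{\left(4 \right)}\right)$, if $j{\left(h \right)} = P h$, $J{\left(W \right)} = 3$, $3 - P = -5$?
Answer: $-2885$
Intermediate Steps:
$P = 8$ ($P = 3 - -5 = 3 + 5 = 8$)
$j{\left(h \right)} = 8 h$
$-2885 + j{\left(0 \right)} \left(-27 - J{\left(4 \right)}\right) = -2885 + 8 \cdot 0 \left(-27 - 3\right) = -2885 + 0 \left(-27 - 3\right) = -2885 + 0 \left(-30\right) = -2885 + 0 = -2885$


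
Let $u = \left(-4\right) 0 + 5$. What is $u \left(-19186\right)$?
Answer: $-95930$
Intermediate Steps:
$u = 5$ ($u = 0 + 5 = 5$)
$u \left(-19186\right) = 5 \left(-19186\right) = -95930$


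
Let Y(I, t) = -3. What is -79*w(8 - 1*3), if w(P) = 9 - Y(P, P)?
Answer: -948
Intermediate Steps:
w(P) = 12 (w(P) = 9 - 1*(-3) = 9 + 3 = 12)
-79*w(8 - 1*3) = -79*12 = -948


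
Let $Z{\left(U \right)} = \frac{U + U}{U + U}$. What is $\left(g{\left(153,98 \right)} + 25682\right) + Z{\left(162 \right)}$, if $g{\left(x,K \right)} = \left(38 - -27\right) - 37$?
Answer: $25711$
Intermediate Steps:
$Z{\left(U \right)} = 1$ ($Z{\left(U \right)} = \frac{2 U}{2 U} = 2 U \frac{1}{2 U} = 1$)
$g{\left(x,K \right)} = 28$ ($g{\left(x,K \right)} = \left(38 + 27\right) - 37 = 65 - 37 = 28$)
$\left(g{\left(153,98 \right)} + 25682\right) + Z{\left(162 \right)} = \left(28 + 25682\right) + 1 = 25710 + 1 = 25711$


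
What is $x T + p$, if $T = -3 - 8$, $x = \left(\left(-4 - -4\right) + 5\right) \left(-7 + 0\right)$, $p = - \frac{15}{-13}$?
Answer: $\frac{5020}{13} \approx 386.15$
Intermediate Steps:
$p = \frac{15}{13}$ ($p = \left(-15\right) \left(- \frac{1}{13}\right) = \frac{15}{13} \approx 1.1538$)
$x = -35$ ($x = \left(\left(-4 + 4\right) + 5\right) \left(-7\right) = \left(0 + 5\right) \left(-7\right) = 5 \left(-7\right) = -35$)
$T = -11$ ($T = -3 - 8 = -11$)
$x T + p = \left(-35\right) \left(-11\right) + \frac{15}{13} = 385 + \frac{15}{13} = \frac{5020}{13}$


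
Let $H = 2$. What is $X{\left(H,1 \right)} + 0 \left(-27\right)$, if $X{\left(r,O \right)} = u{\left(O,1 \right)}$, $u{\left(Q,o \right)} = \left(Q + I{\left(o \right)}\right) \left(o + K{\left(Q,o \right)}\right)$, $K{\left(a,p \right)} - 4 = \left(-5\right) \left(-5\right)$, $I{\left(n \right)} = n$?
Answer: $60$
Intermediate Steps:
$K{\left(a,p \right)} = 29$ ($K{\left(a,p \right)} = 4 - -25 = 4 + 25 = 29$)
$u{\left(Q,o \right)} = \left(29 + o\right) \left(Q + o\right)$ ($u{\left(Q,o \right)} = \left(Q + o\right) \left(o + 29\right) = \left(Q + o\right) \left(29 + o\right) = \left(29 + o\right) \left(Q + o\right)$)
$X{\left(r,O \right)} = 30 + 30 O$ ($X{\left(r,O \right)} = 1^{2} + 29 O + 29 \cdot 1 + O 1 = 1 + 29 O + 29 + O = 30 + 30 O$)
$X{\left(H,1 \right)} + 0 \left(-27\right) = \left(30 + 30 \cdot 1\right) + 0 \left(-27\right) = \left(30 + 30\right) + 0 = 60 + 0 = 60$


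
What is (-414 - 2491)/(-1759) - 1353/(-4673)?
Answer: 15954992/8219807 ≈ 1.9410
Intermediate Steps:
(-414 - 2491)/(-1759) - 1353/(-4673) = -2905*(-1/1759) - 1353*(-1/4673) = 2905/1759 + 1353/4673 = 15954992/8219807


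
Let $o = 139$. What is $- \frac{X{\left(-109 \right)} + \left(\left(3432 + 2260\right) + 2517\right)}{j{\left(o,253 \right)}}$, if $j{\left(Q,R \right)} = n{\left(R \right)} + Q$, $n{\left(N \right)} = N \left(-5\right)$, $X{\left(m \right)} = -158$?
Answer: $\frac{8051}{1126} \approx 7.1501$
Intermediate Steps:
$n{\left(N \right)} = - 5 N$
$j{\left(Q,R \right)} = Q - 5 R$ ($j{\left(Q,R \right)} = - 5 R + Q = Q - 5 R$)
$- \frac{X{\left(-109 \right)} + \left(\left(3432 + 2260\right) + 2517\right)}{j{\left(o,253 \right)}} = - \frac{-158 + \left(\left(3432 + 2260\right) + 2517\right)}{139 - 1265} = - \frac{-158 + \left(5692 + 2517\right)}{139 - 1265} = - \frac{-158 + 8209}{-1126} = - \frac{8051 \left(-1\right)}{1126} = \left(-1\right) \left(- \frac{8051}{1126}\right) = \frac{8051}{1126}$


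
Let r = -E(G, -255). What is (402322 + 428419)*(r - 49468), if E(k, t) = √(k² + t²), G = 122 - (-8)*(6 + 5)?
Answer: -41095095788 - 12461115*√485 ≈ -4.1370e+10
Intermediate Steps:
G = 210 (G = 122 - (-8)*11 = 122 - 1*(-88) = 122 + 88 = 210)
r = -15*√485 (r = -√(210² + (-255)²) = -√(44100 + 65025) = -√109125 = -15*√485 ≈ -330.34)
(402322 + 428419)*(r - 49468) = (402322 + 428419)*(-15*√485 - 49468) = 830741*(-49468 - 15*√485) = -41095095788 - 12461115*√485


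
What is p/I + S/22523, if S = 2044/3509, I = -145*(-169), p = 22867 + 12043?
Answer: 19028271342/13356611983 ≈ 1.4246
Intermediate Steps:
p = 34910
I = 24505
S = 2044/3509 (S = 2044*(1/3509) = 2044/3509 ≈ 0.58250)
p/I + S/22523 = 34910/24505 + (2044/3509)/22523 = 34910*(1/24505) + (2044/3509)*(1/22523) = 6982/4901 + 2044/79033207 = 19028271342/13356611983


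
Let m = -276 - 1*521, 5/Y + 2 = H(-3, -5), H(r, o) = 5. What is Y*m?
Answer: -3985/3 ≈ -1328.3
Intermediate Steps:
Y = 5/3 (Y = 5/(-2 + 5) = 5/3 ≈ 1.6667)
m = -797 (m = -276 - 521 = -797)
Y*m = (5/3)*(-797) = -3985/3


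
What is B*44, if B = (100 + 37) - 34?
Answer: 4532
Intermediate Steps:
B = 103 (B = 137 - 34 = 103)
B*44 = 103*44 = 4532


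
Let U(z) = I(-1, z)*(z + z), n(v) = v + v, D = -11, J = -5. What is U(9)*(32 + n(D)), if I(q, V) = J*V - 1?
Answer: -8280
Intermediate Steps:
I(q, V) = -1 - 5*V (I(q, V) = -5*V - 1 = -1 - 5*V)
n(v) = 2*v
U(z) = 2*z*(-1 - 5*z) (U(z) = (-1 - 5*z)*(z + z) = (-1 - 5*z)*(2*z) = 2*z*(-1 - 5*z))
U(9)*(32 + n(D)) = (-2*9*(1 + 5*9))*(32 + 2*(-11)) = (-2*9*(1 + 45))*(32 - 22) = -2*9*46*10 = -828*10 = -8280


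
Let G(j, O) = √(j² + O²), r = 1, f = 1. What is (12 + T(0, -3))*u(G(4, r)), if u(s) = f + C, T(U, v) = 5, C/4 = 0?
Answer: 17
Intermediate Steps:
C = 0 (C = 4*0 = 0)
G(j, O) = √(O² + j²)
u(s) = 1 (u(s) = 1 + 0 = 1)
(12 + T(0, -3))*u(G(4, r)) = (12 + 5)*1 = 17*1 = 17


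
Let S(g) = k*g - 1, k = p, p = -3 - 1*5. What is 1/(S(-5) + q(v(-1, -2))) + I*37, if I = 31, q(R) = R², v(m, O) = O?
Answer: 49322/43 ≈ 1147.0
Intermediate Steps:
p = -8 (p = -3 - 5 = -8)
k = -8
S(g) = -1 - 8*g (S(g) = -8*g - 1 = -1 - 8*g)
1/(S(-5) + q(v(-1, -2))) + I*37 = 1/((-1 - 8*(-5)) + (-2)²) + 31*37 = 1/((-1 + 40) + 4) + 1147 = 1/(39 + 4) + 1147 = 1/43 + 1147 = 49322/43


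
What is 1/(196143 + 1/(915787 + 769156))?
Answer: 1684943/330489774850 ≈ 5.0983e-6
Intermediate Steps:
1/(196143 + 1/(915787 + 769156)) = 1/(196143 + 1/1684943) = 1/(330489774850/1684943) = 1684943/330489774850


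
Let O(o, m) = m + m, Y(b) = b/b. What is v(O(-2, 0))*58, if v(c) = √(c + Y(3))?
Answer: 58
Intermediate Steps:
Y(b) = 1
O(o, m) = 2*m
v(c) = √(1 + c) (v(c) = √(c + 1) = √(1 + c))
v(O(-2, 0))*58 = √(1 + 2*0)*58 = √(1 + 0)*58 = √1*58 = 1*58 = 58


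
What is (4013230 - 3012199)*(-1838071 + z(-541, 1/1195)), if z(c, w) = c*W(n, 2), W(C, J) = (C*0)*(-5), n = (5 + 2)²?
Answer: -1839966051201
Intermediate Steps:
n = 49 (n = 7² = 49)
W(C, J) = 0 (W(C, J) = 0*(-5) = 0)
z(c, w) = 0 (z(c, w) = c*0 = 0)
(4013230 - 3012199)*(-1838071 + z(-541, 1/1195)) = (4013230 - 3012199)*(-1838071 + 0) = 1001031*(-1838071) = -1839966051201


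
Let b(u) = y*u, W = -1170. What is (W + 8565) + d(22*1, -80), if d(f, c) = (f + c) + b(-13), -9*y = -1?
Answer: 66020/9 ≈ 7335.6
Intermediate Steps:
y = ⅑ (y = -⅑*(-1) = ⅑ ≈ 0.11111)
b(u) = u/9
d(f, c) = -13/9 + c + f (d(f, c) = (f + c) + (⅑)*(-13) = (c + f) - 13/9 = -13/9 + c + f)
(W + 8565) + d(22*1, -80) = (-1170 + 8565) + (-13/9 - 80 + 22*1) = 7395 + (-13/9 - 80 + 22) = 7395 - 535/9 = 66020/9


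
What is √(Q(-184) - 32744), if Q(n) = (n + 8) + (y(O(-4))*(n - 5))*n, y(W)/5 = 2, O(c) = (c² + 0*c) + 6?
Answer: 2*√78710 ≈ 561.11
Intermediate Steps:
O(c) = 6 + c² (O(c) = (c² + 0) + 6 = c² + 6 = 6 + c²)
y(W) = 10 (y(W) = 5*2 = 10)
Q(n) = 8 + n + n*(-50 + 10*n) (Q(n) = (n + 8) + (10*(n - 5))*n = (8 + n) + (10*(-5 + n))*n = (8 + n) + (-50 + 10*n)*n = (8 + n) + n*(-50 + 10*n) = 8 + n + n*(-50 + 10*n))
√(Q(-184) - 32744) = √((8 - 49*(-184) + 10*(-184)²) - 32744) = √((8 + 9016 + 10*33856) - 32744) = √((8 + 9016 + 338560) - 32744) = √(347584 - 32744) = √314840 = 2*√78710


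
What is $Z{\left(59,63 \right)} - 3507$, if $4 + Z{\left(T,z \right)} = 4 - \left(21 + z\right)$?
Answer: $-3591$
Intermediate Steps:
$Z{\left(T,z \right)} = -21 - z$ ($Z{\left(T,z \right)} = -4 + \left(4 - \left(21 + z\right)\right) = -4 - \left(17 + z\right) = -21 - z$)
$Z{\left(59,63 \right)} - 3507 = \left(-21 - 63\right) - 3507 = -84 - 3507 = -3591$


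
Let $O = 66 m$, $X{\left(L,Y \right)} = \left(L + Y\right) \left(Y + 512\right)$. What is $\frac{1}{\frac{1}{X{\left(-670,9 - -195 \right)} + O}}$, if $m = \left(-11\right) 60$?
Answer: $-377216$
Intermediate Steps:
$m = -660$
$X{\left(L,Y \right)} = \left(512 + Y\right) \left(L + Y\right)$ ($X{\left(L,Y \right)} = \left(L + Y\right) \left(512 + Y\right) = \left(512 + Y\right) \left(L + Y\right)$)
$O = -43560$ ($O = 66 \left(-660\right) = -43560$)
$\frac{1}{\frac{1}{X{\left(-670,9 - -195 \right)} + O}} = \frac{1}{\frac{1}{\left(\left(9 - -195\right)^{2} + 512 \left(-670\right) + 512 \left(9 - -195\right) - 670 \left(9 - -195\right)\right) - 43560}} = \frac{1}{\frac{1}{\left(\left(9 + 195\right)^{2} - 343040 + 512 \left(9 + 195\right) - 670 \left(9 + 195\right)\right) - 43560}} = \frac{1}{\frac{1}{\left(204^{2} - 343040 + 512 \cdot 204 - 136680\right) - 43560}} = \frac{1}{\frac{1}{\left(41616 - 343040 + 104448 - 136680\right) - 43560}} = \frac{1}{\frac{1}{-333656 - 43560}} = \frac{1}{\frac{1}{-377216}} = \frac{1}{- \frac{1}{377216}} = -377216$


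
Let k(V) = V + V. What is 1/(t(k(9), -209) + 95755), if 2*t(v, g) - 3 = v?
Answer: 2/191531 ≈ 1.0442e-5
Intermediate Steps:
k(V) = 2*V
t(v, g) = 3/2 + v/2
1/(t(k(9), -209) + 95755) = 1/((3/2 + (2*9)/2) + 95755) = 1/((3/2 + (1/2)*18) + 95755) = 1/((3/2 + 9) + 95755) = 1/(21/2 + 95755) = 1/(191531/2) = 2/191531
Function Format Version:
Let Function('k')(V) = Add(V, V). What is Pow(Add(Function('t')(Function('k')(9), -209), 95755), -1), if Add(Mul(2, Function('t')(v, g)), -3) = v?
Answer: Rational(2, 191531) ≈ 1.0442e-5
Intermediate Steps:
Function('k')(V) = Mul(2, V)
Function('t')(v, g) = Add(Rational(3, 2), Mul(Rational(1, 2), v))
Pow(Add(Function('t')(Function('k')(9), -209), 95755), -1) = Pow(Add(Add(Rational(3, 2), Mul(Rational(1, 2), Mul(2, 9))), 95755), -1) = Pow(Add(Add(Rational(3, 2), Mul(Rational(1, 2), 18)), 95755), -1) = Pow(Add(Add(Rational(3, 2), 9), 95755), -1) = Pow(Add(Rational(21, 2), 95755), -1) = Pow(Rational(191531, 2), -1) = Rational(2, 191531)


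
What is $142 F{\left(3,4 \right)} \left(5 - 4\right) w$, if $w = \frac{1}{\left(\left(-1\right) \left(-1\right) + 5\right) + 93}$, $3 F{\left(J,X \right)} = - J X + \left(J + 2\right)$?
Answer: $- \frac{994}{297} \approx -3.3468$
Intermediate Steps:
$F{\left(J,X \right)} = \frac{2}{3} + \frac{J}{3} - \frac{J X}{3}$ ($F{\left(J,X \right)} = \frac{- J X + \left(J + 2\right)}{3} = \frac{- J X + \left(2 + J\right)}{3} = \frac{2 + J - J X}{3} = \frac{2}{3} + \frac{J}{3} - \frac{J X}{3}$)
$w = \frac{1}{99}$ ($w = \frac{1}{\left(1 + 5\right) + 93} = \frac{1}{6 + 93} = \frac{1}{99} \approx 0.010101$)
$142 F{\left(3,4 \right)} \left(5 - 4\right) w = 142 \left(\frac{2}{3} + \frac{1}{3} \cdot 3 - 1 \cdot 4\right) \left(5 - 4\right) \frac{1}{99} = 142 \left(\frac{2}{3} + 1 - 4\right) 1 \cdot \frac{1}{99} = 142 \left(\left(- \frac{7}{3}\right) 1\right) \frac{1}{99} = 142 \left(- \frac{7}{3}\right) \frac{1}{99} = \left(- \frac{994}{3}\right) \frac{1}{99} = - \frac{994}{297}$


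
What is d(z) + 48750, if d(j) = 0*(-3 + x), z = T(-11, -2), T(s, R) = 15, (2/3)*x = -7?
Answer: 48750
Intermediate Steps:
x = -21/2 (x = (3/2)*(-7) = -21/2 ≈ -10.500)
z = 15
d(j) = 0 (d(j) = 0*(-3 - 21/2) = 0*(-27/2) = 0)
d(z) + 48750 = 0 + 48750 = 48750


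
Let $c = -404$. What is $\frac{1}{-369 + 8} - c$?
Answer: $\frac{145843}{361} \approx 404.0$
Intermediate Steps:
$\frac{1}{-369 + 8} - c = \frac{1}{-369 + 8} - -404 = \frac{1}{-361} + 404 = - \frac{1}{361} + 404 = \frac{145843}{361}$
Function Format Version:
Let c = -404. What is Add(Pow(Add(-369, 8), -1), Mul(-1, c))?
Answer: Rational(145843, 361) ≈ 404.00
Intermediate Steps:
Add(Pow(Add(-369, 8), -1), Mul(-1, c)) = Add(Pow(Add(-369, 8), -1), Mul(-1, -404)) = Add(Pow(-361, -1), 404) = Add(Rational(-1, 361), 404) = Rational(145843, 361)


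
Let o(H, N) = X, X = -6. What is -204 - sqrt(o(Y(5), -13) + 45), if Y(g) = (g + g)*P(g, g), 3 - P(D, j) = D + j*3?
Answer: -204 - sqrt(39) ≈ -210.25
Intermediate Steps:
P(D, j) = 3 - D - 3*j (P(D, j) = 3 - (D + j*3) = 3 - (D + 3*j) = 3 + (-D - 3*j) = 3 - D - 3*j)
Y(g) = 2*g*(3 - 4*g) (Y(g) = (g + g)*(3 - g - 3*g) = (2*g)*(3 - 4*g) = 2*g*(3 - 4*g))
o(H, N) = -6
-204 - sqrt(o(Y(5), -13) + 45) = -204 - sqrt(-6 + 45) = -204 - sqrt(39)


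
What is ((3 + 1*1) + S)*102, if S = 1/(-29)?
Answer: 11730/29 ≈ 404.48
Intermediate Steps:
S = -1/29 ≈ -0.034483
((3 + 1*1) + S)*102 = ((3 + 1*1) - 1/29)*102 = ((3 + 1) - 1/29)*102 = (4 - 1/29)*102 = (115/29)*102 = 11730/29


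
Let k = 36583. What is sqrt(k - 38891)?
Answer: 2*I*sqrt(577) ≈ 48.042*I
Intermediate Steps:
sqrt(k - 38891) = sqrt(36583 - 38891) = sqrt(-2308) = 2*I*sqrt(577)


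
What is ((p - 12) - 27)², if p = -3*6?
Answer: 3249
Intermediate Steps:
p = -18
((p - 12) - 27)² = ((-18 - 12) - 27)² = (-30 - 27)² = (-57)² = 3249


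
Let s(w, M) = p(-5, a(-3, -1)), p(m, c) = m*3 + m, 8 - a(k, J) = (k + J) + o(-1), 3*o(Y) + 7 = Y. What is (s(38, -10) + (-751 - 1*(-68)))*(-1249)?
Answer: 878047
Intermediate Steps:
o(Y) = -7/3 + Y/3
a(k, J) = 32/3 - J - k (a(k, J) = 8 - ((k + J) + (-7/3 + (1/3)*(-1))) = 8 - ((J + k) + (-7/3 - 1/3)) = 8 - ((J + k) - 8/3) = 8 - (-8/3 + J + k) = 8 + (8/3 - J - k) = 32/3 - J - k)
p(m, c) = 4*m (p(m, c) = 3*m + m = 4*m)
s(w, M) = -20 (s(w, M) = 4*(-5) = -20)
(s(38, -10) + (-751 - 1*(-68)))*(-1249) = (-20 + (-751 - 1*(-68)))*(-1249) = (-20 + (-751 + 68))*(-1249) = (-20 - 683)*(-1249) = -703*(-1249) = 878047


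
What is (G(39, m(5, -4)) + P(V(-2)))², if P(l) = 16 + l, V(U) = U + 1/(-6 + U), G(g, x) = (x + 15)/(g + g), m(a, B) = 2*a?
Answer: 19616041/97344 ≈ 201.51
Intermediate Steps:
G(g, x) = (15 + x)/(2*g) (G(g, x) = (15 + x)/((2*g)) = (15 + x)*(1/(2*g)) = (15 + x)/(2*g))
(G(39, m(5, -4)) + P(V(-2)))² = ((½)*(15 + 2*5)/39 + (16 + (1 + (-2)² - 6*(-2))/(-6 - 2)))² = ((½)*(1/39)*(15 + 10) + (16 + (1 + 4 + 12)/(-8)))² = ((½)*(1/39)*25 + (16 - ⅛*17))² = (25/78 + (16 - 17/8))² = (25/78 + 111/8)² = (4429/312)² = 19616041/97344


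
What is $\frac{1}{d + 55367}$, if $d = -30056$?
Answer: $\frac{1}{25311} \approx 3.9509 \cdot 10^{-5}$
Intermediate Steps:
$\frac{1}{d + 55367} = \frac{1}{-30056 + 55367} = \frac{1}{25311}$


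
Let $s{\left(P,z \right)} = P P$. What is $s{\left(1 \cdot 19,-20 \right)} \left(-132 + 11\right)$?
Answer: $-43681$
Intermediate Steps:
$s{\left(P,z \right)} = P^{2}$
$s{\left(1 \cdot 19,-20 \right)} \left(-132 + 11\right) = \left(1 \cdot 19\right)^{2} \left(-132 + 11\right) = 19^{2} \left(-121\right) = 361 \left(-121\right) = -43681$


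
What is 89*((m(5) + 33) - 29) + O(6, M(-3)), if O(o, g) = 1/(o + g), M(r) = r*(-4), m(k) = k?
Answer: 14419/18 ≈ 801.06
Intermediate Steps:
M(r) = -4*r
O(o, g) = 1/(g + o)
89*((m(5) + 33) - 29) + O(6, M(-3)) = 89*((5 + 33) - 29) + 1/(-4*(-3) + 6) = 89*(38 - 29) + 1/(12 + 6) = 89*9 + 1/18 = 801 + 1/18 = 14419/18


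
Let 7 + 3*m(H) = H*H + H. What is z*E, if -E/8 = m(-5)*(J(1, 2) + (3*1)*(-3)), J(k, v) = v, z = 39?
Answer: 9464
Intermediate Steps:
m(H) = -7/3 + H/3 + H²/3 (m(H) = -7/3 + (H*H + H)/3 = -7/3 + (H² + H)/3 = -7/3 + (H + H²)/3 = -7/3 + (H/3 + H²/3) = -7/3 + H/3 + H²/3)
E = 728/3 (E = -8*(-7/3 + (⅓)*(-5) + (⅓)*(-5)²)*(2 + (3*1)*(-3)) = -8*(-7/3 - 5/3 + (⅓)*25)*(2 + 3*(-3)) = -8*(-7/3 - 5/3 + 25/3)*(2 - 9) = -104*(-7)/3 = -8*(-91/3) = 728/3 ≈ 242.67)
z*E = 39*(728/3) = 9464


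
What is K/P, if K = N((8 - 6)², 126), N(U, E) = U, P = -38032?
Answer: -1/9508 ≈ -0.00010517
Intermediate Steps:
K = 4 (K = (8 - 6)² = 2² = 4)
K/P = 4/(-38032) = 4*(-1/38032) = -1/9508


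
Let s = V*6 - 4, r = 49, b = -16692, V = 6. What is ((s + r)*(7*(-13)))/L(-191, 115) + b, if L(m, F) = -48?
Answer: -264615/16 ≈ -16538.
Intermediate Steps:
s = 32 (s = 6*6 - 4 = 36 - 4 = 32)
((s + r)*(7*(-13)))/L(-191, 115) + b = ((32 + 49)*(7*(-13)))/(-48) - 16692 = (81*(-91))*(-1/48) - 16692 = -7371*(-1/48) - 16692 = 2457/16 - 16692 = -264615/16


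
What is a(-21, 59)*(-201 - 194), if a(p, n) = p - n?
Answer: 31600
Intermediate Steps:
a(-21, 59)*(-201 - 194) = (-21 - 1*59)*(-201 - 194) = (-21 - 59)*(-395) = -80*(-395) = 31600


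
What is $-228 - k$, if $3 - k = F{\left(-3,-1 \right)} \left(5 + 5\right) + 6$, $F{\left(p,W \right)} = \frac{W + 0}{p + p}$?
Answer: $- \frac{670}{3} \approx -223.33$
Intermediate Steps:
$F{\left(p,W \right)} = \frac{W}{2 p}$
$k = - \frac{14}{3}$ ($k = 3 - \left(\frac{1}{2} \left(-1\right) \frac{1}{-3} \left(5 + 5\right) + 6\right) = 3 - \left(\frac{1}{2} \left(-1\right) \left(- \frac{1}{3}\right) 10 + 6\right) = 3 - \left(\frac{1}{6} \cdot 10 + 6\right) = 3 - \left(\frac{5}{3} + 6\right) = 3 - \frac{23}{3} = - \frac{14}{3} \approx -4.6667$)
$-228 - k = -228 - - \frac{14}{3} = -228 + \frac{14}{3} = - \frac{670}{3}$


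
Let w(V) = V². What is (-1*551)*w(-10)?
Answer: -55100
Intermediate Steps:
(-1*551)*w(-10) = -1*551*(-10)² = -551*100 = -55100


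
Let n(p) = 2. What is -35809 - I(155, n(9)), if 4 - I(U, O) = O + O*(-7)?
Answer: -35825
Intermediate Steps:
I(U, O) = 4 + 6*O (I(U, O) = 4 - (O + O*(-7)) = 4 - (O - 7*O) = 4 - (-6)*O = 4 + 6*O)
-35809 - I(155, n(9)) = -35809 - (4 + 6*2) = -35809 - (4 + 12) = -35809 - 1*16 = -35809 - 16 = -35825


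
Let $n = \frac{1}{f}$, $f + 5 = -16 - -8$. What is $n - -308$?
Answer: $\frac{4003}{13} \approx 307.92$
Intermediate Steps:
$f = -13$ ($f = -5 - 8 = -13$)
$n = - \frac{1}{13}$ ($n = \frac{1}{-13} = - \frac{1}{13} \approx -0.076923$)
$n - -308 = - \frac{1}{13} - -308 = - \frac{1}{13} + 308 = \frac{4003}{13}$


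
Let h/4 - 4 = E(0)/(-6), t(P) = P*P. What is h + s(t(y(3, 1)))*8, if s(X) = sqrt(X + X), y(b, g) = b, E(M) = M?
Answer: 16 + 24*sqrt(2) ≈ 49.941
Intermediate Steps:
t(P) = P**2
h = 16 (h = 16 + 4*(0/(-6)) = 16 + 4*(0*(-1/6)) = 16 + 4*0 = 16 + 0 = 16)
s(X) = sqrt(2)*sqrt(X) (s(X) = sqrt(2*X) = sqrt(2)*sqrt(X))
h + s(t(y(3, 1)))*8 = 16 + (sqrt(2)*sqrt(3**2))*8 = 16 + (sqrt(2)*sqrt(9))*8 = 16 + (sqrt(2)*3)*8 = 16 + (3*sqrt(2))*8 = 16 + 24*sqrt(2)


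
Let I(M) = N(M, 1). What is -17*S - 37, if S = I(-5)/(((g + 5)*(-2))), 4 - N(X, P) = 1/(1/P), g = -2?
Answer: -57/2 ≈ -28.500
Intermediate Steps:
N(X, P) = 4 - P (N(X, P) = 4 - 1/(1/P) = 4 - P)
I(M) = 3 (I(M) = 4 - 1*1 = 4 - 1 = 3)
S = -½ (S = 3/(((-2 + 5)*(-2))) = 3/((3*(-2))) = 3/(-6) = 3*(-⅙) = -½ ≈ -0.50000)
-17*S - 37 = -17*(-½) - 37 = 17/2 - 37 = -57/2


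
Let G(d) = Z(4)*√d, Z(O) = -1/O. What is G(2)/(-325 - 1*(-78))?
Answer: √2/988 ≈ 0.0014314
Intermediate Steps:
G(d) = -√d/4 (G(d) = (-1/4)*√d = (-1*¼)*√d = -√d/4)
G(2)/(-325 - 1*(-78)) = (-√2/4)/(-325 - 1*(-78)) = (-√2/4)/(-325 + 78) = -√2/4/(-247) = -√2/4*(-1/247) = √2/988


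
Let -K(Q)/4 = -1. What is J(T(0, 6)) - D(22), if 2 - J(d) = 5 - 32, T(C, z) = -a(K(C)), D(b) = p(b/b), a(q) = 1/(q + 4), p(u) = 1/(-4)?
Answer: 117/4 ≈ 29.250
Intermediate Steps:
K(Q) = 4 (K(Q) = -4*(-1) = 4)
p(u) = -¼
a(q) = 1/(4 + q)
D(b) = -¼
T(C, z) = -⅛ (T(C, z) = -1/(4 + 4) = -1/8 = -1*⅛ = -⅛)
J(d) = 29 (J(d) = 2 - (5 - 32) = 2 - 1*(-27) = 2 + 27 = 29)
J(T(0, 6)) - D(22) = 29 - 1*(-¼) = 29 + ¼ = 117/4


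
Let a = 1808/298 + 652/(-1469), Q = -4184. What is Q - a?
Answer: -917028932/218881 ≈ -4189.6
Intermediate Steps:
a = 1230828/218881 (a = 1808*(1/298) + 652*(-1/1469) = 904/149 - 652/1469 = 1230828/218881 ≈ 5.6233)
Q - a = -4184 - 1*1230828/218881 = -4184 - 1230828/218881 = -917028932/218881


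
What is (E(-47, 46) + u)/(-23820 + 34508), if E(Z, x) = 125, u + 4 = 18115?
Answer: 4559/2672 ≈ 1.7062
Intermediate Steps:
u = 18111 (u = -4 + 18115 = 18111)
(E(-47, 46) + u)/(-23820 + 34508) = (125 + 18111)/(-23820 + 34508) = 18236/10688 = 18236*(1/10688) = 4559/2672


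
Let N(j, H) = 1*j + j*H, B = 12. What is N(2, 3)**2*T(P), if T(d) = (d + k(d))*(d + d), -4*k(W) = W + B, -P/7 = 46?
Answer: 10077312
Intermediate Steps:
N(j, H) = j + H*j
P = -322 (P = -7*46 = -322)
k(W) = -3 - W/4 (k(W) = -(W + 12)/4 = -(12 + W)/4 = -3 - W/4)
T(d) = 2*d*(-3 + 3*d/4) (T(d) = (d + (-3 - d/4))*(d + d) = (-3 + 3*d/4)*(2*d) = 2*d*(-3 + 3*d/4))
N(2, 3)**2*T(P) = (2*(1 + 3))**2*((3/2)*(-322)*(-4 - 322)) = (2*4)**2*((3/2)*(-322)*(-326)) = 8**2*157458 = 64*157458 = 10077312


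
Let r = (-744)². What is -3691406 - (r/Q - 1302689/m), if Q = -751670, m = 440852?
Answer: -611619631311609869/165687611420 ≈ -3.6914e+6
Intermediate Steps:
r = 553536
-3691406 - (r/Q - 1302689/m) = -3691406 - (553536/(-751670) - 1302689/440852) = -3691406 - (553536*(-1/751670) - 1302689*1/440852) = -3691406 - (-276768/375835 - 1302689/440852) = -3691406 - 1*(-611609846651/165687611420) = -3691406 + 611609846651/165687611420 = -611619631311609869/165687611420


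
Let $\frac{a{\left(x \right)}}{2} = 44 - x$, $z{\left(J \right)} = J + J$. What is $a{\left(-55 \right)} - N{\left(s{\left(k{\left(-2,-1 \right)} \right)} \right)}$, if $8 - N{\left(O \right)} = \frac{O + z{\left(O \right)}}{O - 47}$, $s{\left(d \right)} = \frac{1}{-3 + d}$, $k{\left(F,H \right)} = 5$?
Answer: $\frac{5889}{31} \approx 189.97$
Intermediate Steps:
$z{\left(J \right)} = 2 J$
$a{\left(x \right)} = 88 - 2 x$ ($a{\left(x \right)} = 2 \left(44 - x\right) = 88 - 2 x$)
$N{\left(O \right)} = 8 - \frac{3 O}{-47 + O}$ ($N{\left(O \right)} = 8 - \frac{O + 2 O}{O - 47} = 8 - \frac{3 O}{-47 + O}$)
$a{\left(-55 \right)} - N{\left(s{\left(k{\left(-2,-1 \right)} \right)} \right)} = \left(88 - -110\right) - \frac{-376 + \frac{5}{-3 + 5}}{-47 + \frac{1}{-3 + 5}} = \left(88 + 110\right) - \frac{-376 + \frac{5}{2}}{-47 + \frac{1}{2}} = 198 - \frac{-376 + 5 \cdot \frac{1}{2}}{-47 + \frac{1}{2}} = 198 - \frac{-376 + \frac{5}{2}}{- \frac{93}{2}} = 198 - \left(- \frac{2}{93}\right) \left(- \frac{747}{2}\right) = 198 - \frac{249}{31} = \frac{5889}{31}$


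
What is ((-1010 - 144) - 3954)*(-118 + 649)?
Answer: -2712348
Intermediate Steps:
((-1010 - 144) - 3954)*(-118 + 649) = (-1154 - 3954)*531 = -5108*531 = -2712348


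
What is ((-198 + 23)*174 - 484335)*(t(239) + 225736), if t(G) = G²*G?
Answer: -7144008629175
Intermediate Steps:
t(G) = G³
((-198 + 23)*174 - 484335)*(t(239) + 225736) = ((-198 + 23)*174 - 484335)*(239³ + 225736) = (-175*174 - 484335)*(13651919 + 225736) = (-30450 - 484335)*13877655 = -514785*13877655 = -7144008629175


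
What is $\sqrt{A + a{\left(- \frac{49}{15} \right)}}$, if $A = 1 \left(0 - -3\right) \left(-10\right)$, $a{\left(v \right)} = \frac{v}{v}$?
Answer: $i \sqrt{29} \approx 5.3852 i$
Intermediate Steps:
$a{\left(v \right)} = 1$
$A = -30$ ($A = 1 \left(0 + 3\right) \left(-10\right) = 1 \cdot 3 \left(-10\right) = 3 \left(-10\right) = -30$)
$\sqrt{A + a{\left(- \frac{49}{15} \right)}} = \sqrt{-30 + 1} = \sqrt{-29} = i \sqrt{29}$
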